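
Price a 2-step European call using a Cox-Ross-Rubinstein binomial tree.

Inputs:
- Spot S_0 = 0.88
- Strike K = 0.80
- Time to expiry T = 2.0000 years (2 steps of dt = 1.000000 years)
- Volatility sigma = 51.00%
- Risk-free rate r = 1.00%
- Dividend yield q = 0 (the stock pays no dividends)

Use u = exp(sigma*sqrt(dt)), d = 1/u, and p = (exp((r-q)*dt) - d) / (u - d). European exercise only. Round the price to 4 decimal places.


Answer: Price = V(0,0) = 0.2750

Derivation:
dt = T/N = 1.000000
u = exp(sigma*sqrt(dt)) = 1.665291; d = 1/u = 0.600496
p = (exp((r-q)*dt) - d) / (u - d) = 0.384632
Discount per step: exp(-r*dt) = 0.990050
Stock lattice S(k, i) with i counting down-moves:
  k=0: S(0,0) = 0.8800
  k=1: S(1,0) = 1.4655; S(1,1) = 0.5284
  k=2: S(2,0) = 2.4404; S(2,1) = 0.8800; S(2,2) = 0.3173
Terminal payoffs V(N, i) = max(S_T - K, 0):
  V(2,0) = 1.640411; V(2,1) = 0.080000; V(2,2) = 0.000000
Backward induction: V(k, i) = exp(-r*dt) * [p * V(k+1, i) + (1-p) * V(k+1, i+1)].
  V(1,0) = exp(-r*dt) * [p*1.640411 + (1-p)*0.080000] = 0.673416
  V(1,1) = exp(-r*dt) * [p*0.080000 + (1-p)*0.000000] = 0.030464
  V(0,0) = exp(-r*dt) * [p*0.673416 + (1-p)*0.030464] = 0.275001


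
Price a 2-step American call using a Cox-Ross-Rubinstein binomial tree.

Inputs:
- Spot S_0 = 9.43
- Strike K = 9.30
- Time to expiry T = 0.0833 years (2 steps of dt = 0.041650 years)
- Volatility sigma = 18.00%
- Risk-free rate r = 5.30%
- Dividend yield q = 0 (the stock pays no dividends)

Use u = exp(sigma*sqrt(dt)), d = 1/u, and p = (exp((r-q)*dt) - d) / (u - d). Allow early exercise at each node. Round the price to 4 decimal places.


Answer: Price = V(0,0) = 0.2939

Derivation:
dt = T/N = 0.041650
u = exp(sigma*sqrt(dt)) = 1.037418; d = 1/u = 0.963932
p = (exp((r-q)*dt) - d) / (u - d) = 0.520889
Discount per step: exp(-r*dt) = 0.997795
Stock lattice S(k, i) with i counting down-moves:
  k=0: S(0,0) = 9.4300
  k=1: S(1,0) = 9.7829; S(1,1) = 9.0899
  k=2: S(2,0) = 10.1489; S(2,1) = 9.4300; S(2,2) = 8.7620
Terminal payoffs V(N, i) = max(S_T - K, 0):
  V(2,0) = 0.848908; V(2,1) = 0.130000; V(2,2) = 0.000000
Backward induction: V(k, i) = exp(-r*dt) * [p * V(k+1, i) + (1-p) * V(k+1, i+1)]; then take max(V_cont, immediate exercise) for American.
  V(1,0) = exp(-r*dt) * [p*0.848908 + (1-p)*0.130000] = 0.503359; exercise = 0.482852; V(1,0) = max -> 0.503359
  V(1,1) = exp(-r*dt) * [p*0.130000 + (1-p)*0.000000] = 0.067566; exercise = 0.000000; V(1,1) = max -> 0.067566
  V(0,0) = exp(-r*dt) * [p*0.503359 + (1-p)*0.067566] = 0.293917; exercise = 0.130000; V(0,0) = max -> 0.293917


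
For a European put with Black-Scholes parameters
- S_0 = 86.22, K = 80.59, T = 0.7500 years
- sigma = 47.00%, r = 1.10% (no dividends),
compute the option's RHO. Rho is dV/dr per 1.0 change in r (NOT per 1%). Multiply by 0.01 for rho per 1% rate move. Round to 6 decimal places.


d1 = 0.3896871019; d2 = -0.0173448379
phi(d1) = 0.3697727867; exp(-qT) = 1.0000000000; exp(-rT) = 0.9917839379
N(-d2) = 0.5069192423
Rho = -K*T*exp(-rT)*N(-d2) = -80.5900 * 0.7500 * 0.9917839379 * 0.5069192423 = -30.387731

Answer: Rho = -30.387731


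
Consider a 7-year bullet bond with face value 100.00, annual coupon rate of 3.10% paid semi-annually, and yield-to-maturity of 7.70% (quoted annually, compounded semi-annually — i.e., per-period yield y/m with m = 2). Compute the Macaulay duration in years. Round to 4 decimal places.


Answer: Macaulay duration = 6.2209 years

Derivation:
Coupon per period c = face * coupon_rate / m = 1.550000
Periods per year m = 2; per-period yield y/m = 0.038500
Number of cashflows N = 14
Cashflows (t years, CF_t, discount factor 1/(1+y/m)^(m*t), PV):
  t = 0.5000: CF_t = 1.550000, DF = 0.962927, PV = 1.492537
  t = 1.0000: CF_t = 1.550000, DF = 0.927229, PV = 1.437205
  t = 1.5000: CF_t = 1.550000, DF = 0.892854, PV = 1.383924
  t = 2.0000: CF_t = 1.550000, DF = 0.859754, PV = 1.332618
  t = 2.5000: CF_t = 1.550000, DF = 0.827880, PV = 1.283214
  t = 3.0000: CF_t = 1.550000, DF = 0.797188, PV = 1.235642
  t = 3.5000: CF_t = 1.550000, DF = 0.767635, PV = 1.189833
  t = 4.0000: CF_t = 1.550000, DF = 0.739176, PV = 1.145723
  t = 4.5000: CF_t = 1.550000, DF = 0.711773, PV = 1.103248
  t = 5.0000: CF_t = 1.550000, DF = 0.685386, PV = 1.062348
  t = 5.5000: CF_t = 1.550000, DF = 0.659977, PV = 1.022964
  t = 6.0000: CF_t = 1.550000, DF = 0.635509, PV = 0.985040
  t = 6.5000: CF_t = 1.550000, DF = 0.611949, PV = 0.948522
  t = 7.0000: CF_t = 101.550000, DF = 0.589263, PV = 59.839632
Price P = sum_t PV_t = 75.462450
Macaulay numerator sum_t t * PV_t:
  t * PV_t at t = 0.5000: 0.746269
  t * PV_t at t = 1.0000: 1.437205
  t * PV_t at t = 1.5000: 2.075886
  t * PV_t at t = 2.0000: 2.665236
  t * PV_t at t = 2.5000: 3.208036
  t * PV_t at t = 3.0000: 3.706926
  t * PV_t at t = 3.5000: 4.164417
  t * PV_t at t = 4.0000: 4.582893
  t * PV_t at t = 4.5000: 4.964616
  t * PV_t at t = 5.0000: 5.311739
  t * PV_t at t = 5.5000: 5.626300
  t * PV_t at t = 6.0000: 5.910238
  t * PV_t at t = 6.5000: 6.165390
  t * PV_t at t = 7.0000: 418.877425
Macaulay duration D = (sum_t t * PV_t) / P = 469.442575 / 75.462450 = 6.220876


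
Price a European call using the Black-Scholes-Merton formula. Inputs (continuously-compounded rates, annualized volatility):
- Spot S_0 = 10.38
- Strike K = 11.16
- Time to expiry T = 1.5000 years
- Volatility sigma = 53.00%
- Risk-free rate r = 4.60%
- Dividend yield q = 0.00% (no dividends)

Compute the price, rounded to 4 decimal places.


d1 = (ln(S/K) + (r - q + 0.5*sigma^2) * T) / (sigma * sqrt(T)) = 0.31923464
d2 = d1 - sigma * sqrt(T) = -0.32988015
exp(-rT) = 0.93332668; exp(-qT) = 1.00000000
C = S_0 * exp(-qT) * N(d1) - K * exp(-rT) * N(d2)
N(d1) = 0.62522570; N(d2) = 0.37074526
C = 10.3800 * 1.00000000 * 0.62522570 - 11.1600 * 0.93332668 * 0.37074526 = 2.6282

Answer: Price = 2.6282


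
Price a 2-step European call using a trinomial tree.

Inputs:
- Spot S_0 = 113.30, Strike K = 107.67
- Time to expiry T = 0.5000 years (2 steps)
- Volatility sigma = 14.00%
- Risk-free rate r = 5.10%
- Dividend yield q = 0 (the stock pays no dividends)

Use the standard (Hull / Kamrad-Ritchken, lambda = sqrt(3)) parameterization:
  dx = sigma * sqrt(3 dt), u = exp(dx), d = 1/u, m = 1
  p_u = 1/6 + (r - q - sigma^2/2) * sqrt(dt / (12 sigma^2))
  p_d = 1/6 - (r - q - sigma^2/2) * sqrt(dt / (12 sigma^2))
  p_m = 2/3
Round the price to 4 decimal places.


dt = T/N = 0.250000; dx = sigma*sqrt(3*dt) = 0.121244
u = exp(dx) = 1.128900; d = 1/u = 0.885818
p_u = 0.209143, p_m = 0.666667, p_d = 0.124190
Discount per step: exp(-r*dt) = 0.987331
Stock lattice S(k, j) with j the centered position index:
  k=0: S(0,+0) = 113.3000
  k=1: S(1,-1) = 100.3632; S(1,+0) = 113.3000; S(1,+1) = 127.9044
  k=2: S(2,-2) = 88.9035; S(2,-1) = 100.3632; S(2,+0) = 113.3000; S(2,+1) = 127.9044; S(2,+2) = 144.3912
Terminal payoffs V(N, j) = max(S_T - K, 0):
  V(2,-2) = 0.000000; V(2,-1) = 0.000000; V(2,+0) = 5.630000; V(2,+1) = 20.234351; V(2,+2) = 36.721200
Backward induction: V(k, j) = exp(-r*dt) * [p_u * V(k+1, j+1) + p_m * V(k+1, j) + p_d * V(k+1, j-1)]
  V(1,-1) = exp(-r*dt) * [p_u*5.630000 + p_m*0.000000 + p_d*0.000000] = 1.162558
  V(1,+0) = exp(-r*dt) * [p_u*20.234351 + p_m*5.630000 + p_d*0.000000] = 7.884044
  V(1,+1) = exp(-r*dt) * [p_u*36.721200 + p_m*20.234351 + p_d*5.630000] = 21.591689
  V(0,+0) = exp(-r*dt) * [p_u*21.591689 + p_m*7.884044 + p_d*1.162558] = 9.790533

Answer: Price = V(0,0) = 9.7905


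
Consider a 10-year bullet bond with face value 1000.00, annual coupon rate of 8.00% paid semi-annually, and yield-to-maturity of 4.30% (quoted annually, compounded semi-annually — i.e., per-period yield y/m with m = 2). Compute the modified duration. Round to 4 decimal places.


Coupon per period c = face * coupon_rate / m = 40.000000
Periods per year m = 2; per-period yield y/m = 0.021500
Number of cashflows N = 20
Cashflows (t years, CF_t, discount factor 1/(1+y/m)^(m*t), PV):
  t = 0.5000: CF_t = 40.000000, DF = 0.978953, PV = 39.158101
  t = 1.0000: CF_t = 40.000000, DF = 0.958348, PV = 38.333922
  t = 1.5000: CF_t = 40.000000, DF = 0.938177, PV = 37.527089
  t = 2.0000: CF_t = 40.000000, DF = 0.918431, PV = 36.737238
  t = 2.5000: CF_t = 40.000000, DF = 0.899100, PV = 35.964012
  t = 3.0000: CF_t = 40.000000, DF = 0.880177, PV = 35.207060
  t = 3.5000: CF_t = 40.000000, DF = 0.861651, PV = 34.466041
  t = 4.0000: CF_t = 40.000000, DF = 0.843515, PV = 33.740617
  t = 4.5000: CF_t = 40.000000, DF = 0.825762, PV = 33.030462
  t = 5.0000: CF_t = 40.000000, DF = 0.808381, PV = 32.335254
  t = 5.5000: CF_t = 40.000000, DF = 0.791367, PV = 31.654679
  t = 6.0000: CF_t = 40.000000, DF = 0.774711, PV = 30.988428
  t = 6.5000: CF_t = 40.000000, DF = 0.758405, PV = 30.336199
  t = 7.0000: CF_t = 40.000000, DF = 0.742442, PV = 29.697699
  t = 7.5000: CF_t = 40.000000, DF = 0.726816, PV = 29.072637
  t = 8.0000: CF_t = 40.000000, DF = 0.711518, PV = 28.460731
  t = 8.5000: CF_t = 40.000000, DF = 0.696543, PV = 27.861705
  t = 9.0000: CF_t = 40.000000, DF = 0.681882, PV = 27.275286
  t = 9.5000: CF_t = 40.000000, DF = 0.667530, PV = 26.701210
  t = 10.0000: CF_t = 1040.000000, DF = 0.653480, PV = 679.619639
Price P = sum_t PV_t = 1298.168009
First compute Macaulay numerator sum_t t * PV_t:
  t * PV_t at t = 0.5000: 19.579050
  t * PV_t at t = 1.0000: 38.333922
  t * PV_t at t = 1.5000: 56.290634
  t * PV_t at t = 2.0000: 73.474477
  t * PV_t at t = 2.5000: 89.910031
  t * PV_t at t = 3.0000: 105.621181
  t * PV_t at t = 3.5000: 120.631142
  t * PV_t at t = 4.0000: 134.962469
  t * PV_t at t = 4.5000: 148.637080
  t * PV_t at t = 5.0000: 161.676272
  t * PV_t at t = 5.5000: 174.100733
  t * PV_t at t = 6.0000: 185.930565
  t * PV_t at t = 6.5000: 197.185295
  t * PV_t at t = 7.0000: 207.883891
  t * PV_t at t = 7.5000: 218.044778
  t * PV_t at t = 8.0000: 227.685851
  t * PV_t at t = 8.5000: 236.824490
  t * PV_t at t = 9.0000: 245.477574
  t * PV_t at t = 9.5000: 253.661495
  t * PV_t at t = 10.0000: 6796.196386
Macaulay duration D = 9692.107317 / 1298.168009 = 7.465988
Modified duration = D / (1 + y/m) = 7.465988 / (1 + 0.021500) = 7.308848

Answer: Modified duration = 7.3088


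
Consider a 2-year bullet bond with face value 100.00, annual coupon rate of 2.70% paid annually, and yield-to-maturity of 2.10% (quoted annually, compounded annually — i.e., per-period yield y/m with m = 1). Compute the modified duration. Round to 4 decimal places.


Answer: Modified duration = 1.9333

Derivation:
Coupon per period c = face * coupon_rate / m = 2.700000
Periods per year m = 1; per-period yield y/m = 0.021000
Number of cashflows N = 2
Cashflows (t years, CF_t, discount factor 1/(1+y/m)^(m*t), PV):
  t = 1.0000: CF_t = 2.700000, DF = 0.979432, PV = 2.644466
  t = 2.0000: CF_t = 102.700000, DF = 0.959287, PV = 98.518765
Price P = sum_t PV_t = 101.163231
First compute Macaulay numerator sum_t t * PV_t:
  t * PV_t at t = 1.0000: 2.644466
  t * PV_t at t = 2.0000: 197.037530
Macaulay duration D = 199.681996 / 101.163231 = 1.973859
Modified duration = D / (1 + y/m) = 1.973859 / (1 + 0.021000) = 1.933261


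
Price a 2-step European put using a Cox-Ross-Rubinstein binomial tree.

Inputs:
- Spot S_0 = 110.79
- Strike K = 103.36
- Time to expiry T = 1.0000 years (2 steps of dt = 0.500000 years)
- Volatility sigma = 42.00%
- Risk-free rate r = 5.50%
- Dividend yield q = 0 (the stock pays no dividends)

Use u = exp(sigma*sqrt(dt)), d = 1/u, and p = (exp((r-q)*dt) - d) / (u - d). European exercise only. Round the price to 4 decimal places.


dt = T/N = 0.500000
u = exp(sigma*sqrt(dt)) = 1.345795; d = 1/u = 0.743055
p = (exp((r-q)*dt) - d) / (u - d) = 0.472553
Discount per step: exp(-r*dt) = 0.972875
Stock lattice S(k, i) with i counting down-moves:
  k=0: S(0,0) = 110.7900
  k=1: S(1,0) = 149.1006; S(1,1) = 82.3231
  k=2: S(2,0) = 200.6589; S(2,1) = 110.7900; S(2,2) = 61.1706
Terminal payoffs V(N, i) = max(K - S_T, 0):
  V(2,0) = 0.000000; V(2,1) = 0.000000; V(2,2) = 42.189391
Backward induction: V(k, i) = exp(-r*dt) * [p * V(k+1, i) + (1-p) * V(k+1, i+1)].
  V(1,0) = exp(-r*dt) * [p*0.000000 + (1-p)*0.000000] = 0.000000
  V(1,1) = exp(-r*dt) * [p*0.000000 + (1-p)*42.189391] = 21.649063
  V(0,0) = exp(-r*dt) * [p*0.000000 + (1-p)*21.649063] = 11.108999

Answer: Price = V(0,0) = 11.1090


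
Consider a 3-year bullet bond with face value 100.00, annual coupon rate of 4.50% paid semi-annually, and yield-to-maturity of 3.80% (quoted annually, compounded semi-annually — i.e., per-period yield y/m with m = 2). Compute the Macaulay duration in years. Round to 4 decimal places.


Coupon per period c = face * coupon_rate / m = 2.250000
Periods per year m = 2; per-period yield y/m = 0.019000
Number of cashflows N = 6
Cashflows (t years, CF_t, discount factor 1/(1+y/m)^(m*t), PV):
  t = 0.5000: CF_t = 2.250000, DF = 0.981354, PV = 2.208047
  t = 1.0000: CF_t = 2.250000, DF = 0.963056, PV = 2.166876
  t = 1.5000: CF_t = 2.250000, DF = 0.945099, PV = 2.126473
  t = 2.0000: CF_t = 2.250000, DF = 0.927477, PV = 2.086824
  t = 2.5000: CF_t = 2.250000, DF = 0.910184, PV = 2.047913
  t = 3.0000: CF_t = 102.250000, DF = 0.893213, PV = 91.331000
Price P = sum_t PV_t = 101.967134
Macaulay numerator sum_t t * PV_t:
  t * PV_t at t = 0.5000: 1.104024
  t * PV_t at t = 1.0000: 2.166876
  t * PV_t at t = 1.5000: 3.189710
  t * PV_t at t = 2.0000: 4.173648
  t * PV_t at t = 2.5000: 5.119784
  t * PV_t at t = 3.0000: 273.993000
Macaulay duration D = (sum_t t * PV_t) / P = 289.747041 / 101.967134 = 2.841573

Answer: Macaulay duration = 2.8416 years


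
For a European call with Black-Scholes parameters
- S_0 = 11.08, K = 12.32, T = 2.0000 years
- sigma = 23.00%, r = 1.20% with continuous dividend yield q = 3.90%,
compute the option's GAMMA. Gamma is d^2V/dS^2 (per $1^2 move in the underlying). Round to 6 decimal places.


d1 = -0.3295187597; d2 = -0.6547878791
phi(d1) = 0.3778606358; exp(-qT) = 0.9249644265; exp(-rT) = 0.9762857098
Gamma = exp(-qT) * phi(d1) / (S * sigma * sqrt(T)) = 0.9249644265 * 0.3778606358 / (11.0800 * 0.2300 * 1.4142135624) = 0.096978

Answer: Gamma = 0.096978


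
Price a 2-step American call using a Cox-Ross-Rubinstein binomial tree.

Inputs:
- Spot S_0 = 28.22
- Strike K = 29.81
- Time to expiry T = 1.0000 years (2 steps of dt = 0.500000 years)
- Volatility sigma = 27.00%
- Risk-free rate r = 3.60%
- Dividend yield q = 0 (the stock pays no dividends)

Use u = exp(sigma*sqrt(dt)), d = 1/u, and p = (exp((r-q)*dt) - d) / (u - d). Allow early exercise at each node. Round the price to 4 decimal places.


dt = T/N = 0.500000
u = exp(sigma*sqrt(dt)) = 1.210361; d = 1/u = 0.826200
p = (exp((r-q)*dt) - d) / (u - d) = 0.499694
Discount per step: exp(-r*dt) = 0.982161
Stock lattice S(k, i) with i counting down-moves:
  k=0: S(0,0) = 28.2200
  k=1: S(1,0) = 34.1564; S(1,1) = 23.3154
  k=2: S(2,0) = 41.3416; S(2,1) = 28.2200; S(2,2) = 19.2631
Terminal payoffs V(N, i) = max(S_T - K, 0):
  V(2,0) = 11.531573; V(2,1) = 0.000000; V(2,2) = 0.000000
Backward induction: V(k, i) = exp(-r*dt) * [p * V(k+1, i) + (1-p) * V(k+1, i+1)]; then take max(V_cont, immediate exercise) for American.
  V(1,0) = exp(-r*dt) * [p*11.531573 + (1-p)*0.000000] = 5.659468; exercise = 4.346393; V(1,0) = max -> 5.659468
  V(1,1) = exp(-r*dt) * [p*0.000000 + (1-p)*0.000000] = 0.000000; exercise = 0.000000; V(1,1) = max -> 0.000000
  V(0,0) = exp(-r*dt) * [p*5.659468 + (1-p)*0.000000] = 2.777555; exercise = 0.000000; V(0,0) = max -> 2.777555

Answer: Price = V(0,0) = 2.7776


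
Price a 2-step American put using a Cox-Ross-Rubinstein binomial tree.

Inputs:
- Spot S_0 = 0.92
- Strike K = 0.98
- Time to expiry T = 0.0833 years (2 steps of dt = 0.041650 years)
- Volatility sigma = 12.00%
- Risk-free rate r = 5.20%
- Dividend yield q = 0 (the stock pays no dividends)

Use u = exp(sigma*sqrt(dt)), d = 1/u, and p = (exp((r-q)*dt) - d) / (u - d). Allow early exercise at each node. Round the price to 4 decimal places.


dt = T/N = 0.041650
u = exp(sigma*sqrt(dt)) = 1.024792; d = 1/u = 0.975807
p = (exp((r-q)*dt) - d) / (u - d) = 0.538139
Discount per step: exp(-r*dt) = 0.997837
Stock lattice S(k, i) with i counting down-moves:
  k=0: S(0,0) = 0.9200
  k=1: S(1,0) = 0.9428; S(1,1) = 0.8977
  k=2: S(2,0) = 0.9662; S(2,1) = 0.9200; S(2,2) = 0.8760
Terminal payoffs V(N, i) = max(K - S_T, 0):
  V(2,0) = 0.013817; V(2,1) = 0.060000; V(2,2) = 0.103976
Backward induction: V(k, i) = exp(-r*dt) * [p * V(k+1, i) + (1-p) * V(k+1, i+1)]; then take max(V_cont, immediate exercise) for American.
  V(1,0) = exp(-r*dt) * [p*0.013817 + (1-p)*0.060000] = 0.035071; exercise = 0.037191; V(1,0) = max -> 0.037191
  V(1,1) = exp(-r*dt) * [p*0.060000 + (1-p)*0.103976] = 0.080137; exercise = 0.082257; V(1,1) = max -> 0.082257
  V(0,0) = exp(-r*dt) * [p*0.037191 + (1-p)*0.082257] = 0.057880; exercise = 0.060000; V(0,0) = max -> 0.060000

Answer: Price = V(0,0) = 0.0600


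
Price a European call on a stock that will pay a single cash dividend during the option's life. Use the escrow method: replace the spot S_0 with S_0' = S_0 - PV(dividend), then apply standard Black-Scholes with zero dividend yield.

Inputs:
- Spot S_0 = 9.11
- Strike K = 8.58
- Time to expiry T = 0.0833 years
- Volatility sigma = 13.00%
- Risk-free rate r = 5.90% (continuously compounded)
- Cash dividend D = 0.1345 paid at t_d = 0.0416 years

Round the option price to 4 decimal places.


Answer: Price = 0.4518

Derivation:
PV(D) = D * exp(-r * t_d) = 0.1345 * 0.99754861 = 0.13417029
S_0' = S_0 - PV(D) = 9.1100 - 0.13417029 = 8.97582971
d1 = (ln(S_0'/K) + (r + sigma^2/2)*T) / (sigma*sqrt(T)) = 1.35180425
d2 = d1 - sigma*sqrt(T) = 1.31428399
exp(-rT) = 0.99509736
N(d1) = 0.91178103; N(d2) = 0.90562467
C = S_0' * N(d1) - K * exp(-rT) * N(d2) = 8.97582971 * 0.91178103 - 8.5800 * 0.99509736 * 0.90562467 = 0.4518


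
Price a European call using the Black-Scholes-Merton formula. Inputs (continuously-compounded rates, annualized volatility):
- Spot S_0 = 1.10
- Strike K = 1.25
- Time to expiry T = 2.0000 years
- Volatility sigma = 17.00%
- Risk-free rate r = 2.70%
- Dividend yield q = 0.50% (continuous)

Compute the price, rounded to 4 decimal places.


Answer: Price = 0.0677

Derivation:
d1 = (ln(S/K) + (r - q + 0.5*sigma^2) * T) / (sigma * sqrt(T)) = -0.22849270
d2 = d1 - sigma * sqrt(T) = -0.46890901
exp(-rT) = 0.94743211; exp(-qT) = 0.99004983
C = S_0 * exp(-qT) * N(d1) - K * exp(-rT) * N(d2)
N(d1) = 0.40963161; N(d2) = 0.31956734
C = 1.1000 * 0.99004983 * 0.40963161 - 1.2500 * 0.94743211 * 0.31956734 = 0.0677


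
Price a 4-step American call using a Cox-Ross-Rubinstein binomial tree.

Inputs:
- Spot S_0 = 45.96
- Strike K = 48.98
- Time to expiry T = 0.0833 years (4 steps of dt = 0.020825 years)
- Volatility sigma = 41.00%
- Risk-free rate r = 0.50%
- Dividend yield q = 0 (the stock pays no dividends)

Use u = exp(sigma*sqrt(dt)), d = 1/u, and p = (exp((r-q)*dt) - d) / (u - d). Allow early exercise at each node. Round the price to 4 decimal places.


dt = T/N = 0.020825
u = exp(sigma*sqrt(dt)) = 1.060952; d = 1/u = 0.942550
p = (exp((r-q)*dt) - d) / (u - d) = 0.486092
Discount per step: exp(-r*dt) = 0.999896
Stock lattice S(k, i) with i counting down-moves:
  k=0: S(0,0) = 45.9600
  k=1: S(1,0) = 48.7614; S(1,1) = 43.3196
  k=2: S(2,0) = 51.7335; S(2,1) = 45.9600; S(2,2) = 40.8309
  k=3: S(3,0) = 54.8867; S(3,1) = 48.7614; S(3,2) = 43.3196; S(3,3) = 38.4851
  k=4: S(4,0) = 58.2322; S(4,1) = 51.7335; S(4,2) = 45.9600; S(4,3) = 40.8309; S(4,4) = 36.2741
Terminal payoffs V(N, i) = max(S_T - K, 0):
  V(4,0) = 9.252156; V(4,1) = 2.753451; V(4,2) = 0.000000; V(4,3) = 0.000000; V(4,4) = 0.000000
Backward induction: V(k, i) = exp(-r*dt) * [p * V(k+1, i) + (1-p) * V(k+1, i+1)]; then take max(V_cont, immediate exercise) for American.
  V(3,0) = exp(-r*dt) * [p*9.252156 + (1-p)*2.753451] = 5.911805; exercise = 5.906705; V(3,0) = max -> 5.911805
  V(3,1) = exp(-r*dt) * [p*2.753451 + (1-p)*0.000000] = 1.338291; exercise = 0.000000; V(3,1) = max -> 1.338291
  V(3,2) = exp(-r*dt) * [p*0.000000 + (1-p)*0.000000] = 0.000000; exercise = 0.000000; V(3,2) = max -> 0.000000
  V(3,3) = exp(-r*dt) * [p*0.000000 + (1-p)*0.000000] = 0.000000; exercise = 0.000000; V(3,3) = max -> 0.000000
  V(2,0) = exp(-r*dt) * [p*5.911805 + (1-p)*1.338291] = 3.561069; exercise = 2.753451; V(2,0) = max -> 3.561069
  V(2,1) = exp(-r*dt) * [p*1.338291 + (1-p)*0.000000] = 0.650465; exercise = 0.000000; V(2,1) = max -> 0.650465
  V(2,2) = exp(-r*dt) * [p*0.000000 + (1-p)*0.000000] = 0.000000; exercise = 0.000000; V(2,2) = max -> 0.000000
  V(1,0) = exp(-r*dt) * [p*3.561069 + (1-p)*0.650465] = 2.065072; exercise = 0.000000; V(1,0) = max -> 2.065072
  V(1,1) = exp(-r*dt) * [p*0.650465 + (1-p)*0.000000] = 0.316153; exercise = 0.000000; V(1,1) = max -> 0.316153
  V(0,0) = exp(-r*dt) * [p*2.065072 + (1-p)*0.316153] = 1.166167; exercise = 0.000000; V(0,0) = max -> 1.166167

Answer: Price = V(0,0) = 1.1662


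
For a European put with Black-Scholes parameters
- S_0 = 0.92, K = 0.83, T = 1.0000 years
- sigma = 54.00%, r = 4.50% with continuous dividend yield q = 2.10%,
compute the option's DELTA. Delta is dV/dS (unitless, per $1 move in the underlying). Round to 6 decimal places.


Answer: Delta = -0.300374

Derivation:
d1 = 0.5050888319; d2 = -0.0349111681
phi(d1) = 0.3511661178; exp(-qT) = 0.9792189646; exp(-rT) = 0.9559974818
N(-d1) = 0.3067482225
Delta = -exp(-qT) * N(-d1) = -0.9792189646 * 0.3067482225 = -0.300374


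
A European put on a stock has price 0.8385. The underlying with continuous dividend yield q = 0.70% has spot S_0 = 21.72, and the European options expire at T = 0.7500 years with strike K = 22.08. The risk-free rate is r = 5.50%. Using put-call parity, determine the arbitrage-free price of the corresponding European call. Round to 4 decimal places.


Answer: Call price = 1.2570

Derivation:
Put-call parity: C - P = S_0 * exp(-qT) - K * exp(-rT).
S_0 * exp(-qT) = 21.7200 * 0.99476376 = 21.60626881
K * exp(-rT) = 22.0800 * 0.95958920 = 21.18772959
C = P + S*exp(-qT) - K*exp(-rT)
C = 0.8385 + 21.60626881 - 21.18772959 = 1.2570


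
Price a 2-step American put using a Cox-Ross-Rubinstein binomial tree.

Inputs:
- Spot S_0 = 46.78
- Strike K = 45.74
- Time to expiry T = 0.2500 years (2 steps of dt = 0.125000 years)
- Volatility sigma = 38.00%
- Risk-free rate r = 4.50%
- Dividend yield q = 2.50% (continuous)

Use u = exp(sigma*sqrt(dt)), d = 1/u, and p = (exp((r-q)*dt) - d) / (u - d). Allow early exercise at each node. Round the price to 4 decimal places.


Answer: Price = V(0,0) = 2.7129

Derivation:
dt = T/N = 0.125000
u = exp(sigma*sqrt(dt)) = 1.143793; d = 1/u = 0.874284
p = (exp((r-q)*dt) - d) / (u - d) = 0.475751
Discount per step: exp(-r*dt) = 0.994391
Stock lattice S(k, i) with i counting down-moves:
  k=0: S(0,0) = 46.7800
  k=1: S(1,0) = 53.5067; S(1,1) = 40.8990
  k=2: S(2,0) = 61.2006; S(2,1) = 46.7800; S(2,2) = 35.7573
Terminal payoffs V(N, i) = max(K - S_T, 0):
  V(2,0) = 0.000000; V(2,1) = 0.000000; V(2,2) = 9.982674
Backward induction: V(k, i) = exp(-r*dt) * [p * V(k+1, i) + (1-p) * V(k+1, i+1)]; then take max(V_cont, immediate exercise) for American.
  V(1,0) = exp(-r*dt) * [p*0.000000 + (1-p)*0.000000] = 0.000000; exercise = 0.000000; V(1,0) = max -> 0.000000
  V(1,1) = exp(-r*dt) * [p*0.000000 + (1-p)*9.982674] = 5.204056; exercise = 4.841006; V(1,1) = max -> 5.204056
  V(0,0) = exp(-r*dt) * [p*0.000000 + (1-p)*5.204056] = 2.712920; exercise = 0.000000; V(0,0) = max -> 2.712920


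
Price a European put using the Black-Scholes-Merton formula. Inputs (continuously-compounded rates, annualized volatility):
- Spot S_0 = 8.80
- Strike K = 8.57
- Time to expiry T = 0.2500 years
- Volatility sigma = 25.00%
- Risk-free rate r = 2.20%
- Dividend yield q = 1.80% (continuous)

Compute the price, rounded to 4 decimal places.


d1 = (ln(S/K) + (r - q + 0.5*sigma^2) * T) / (sigma * sqrt(T)) = 0.28237191
d2 = d1 - sigma * sqrt(T) = 0.15737191
exp(-rT) = 0.99451510; exp(-qT) = 0.99551011
P = K * exp(-rT) * N(-d2) - S_0 * exp(-qT) * N(-d1)
N(-d1) = 0.38882918; N(-d2) = 0.43747587
P = 8.5700 * 0.99451510 * 0.43747587 - 8.8000 * 0.99551011 * 0.38882918 = 0.3223

Answer: Price = 0.3223


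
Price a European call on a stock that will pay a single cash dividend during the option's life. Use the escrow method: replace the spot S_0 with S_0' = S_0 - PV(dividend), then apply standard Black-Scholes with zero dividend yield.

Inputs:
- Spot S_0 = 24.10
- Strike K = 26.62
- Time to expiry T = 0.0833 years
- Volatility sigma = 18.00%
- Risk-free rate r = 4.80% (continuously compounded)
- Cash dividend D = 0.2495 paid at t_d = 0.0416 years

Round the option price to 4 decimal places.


PV(D) = D * exp(-r * t_d) = 0.2495 * 0.99800519 = 0.24900230
S_0' = S_0 - PV(D) = 24.1000 - 0.24900230 = 23.85099770
d1 = (ln(S_0'/K) + (r + sigma^2/2)*T) / (sigma*sqrt(T)) = -2.01129219
d2 = d1 - sigma*sqrt(T) = -2.06324333
exp(-rT) = 0.99600958
N(d1) = 0.02214730; N(d2) = 0.01954476
C = S_0' * N(d1) - K * exp(-rT) * N(d2) = 23.85099770 * 0.02214730 - 26.6200 * 0.99600958 * 0.01954476 = 0.0100

Answer: Price = 0.0100


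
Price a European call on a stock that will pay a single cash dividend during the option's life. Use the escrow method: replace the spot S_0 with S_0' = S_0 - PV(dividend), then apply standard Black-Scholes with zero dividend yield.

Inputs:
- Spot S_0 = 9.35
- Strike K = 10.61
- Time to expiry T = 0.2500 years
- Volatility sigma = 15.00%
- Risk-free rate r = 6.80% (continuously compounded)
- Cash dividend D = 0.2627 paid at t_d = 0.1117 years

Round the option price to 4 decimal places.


PV(D) = D * exp(-r * t_d) = 0.2627 * 0.99243317 = 0.26071219
S_0' = S_0 - PV(D) = 9.3500 - 0.26071219 = 9.08928781
d1 = (ln(S_0'/K) + (r + sigma^2/2)*T) / (sigma*sqrt(T)) = -1.79850529
d2 = d1 - sigma*sqrt(T) = -1.87350529
exp(-rT) = 0.98314368
N(d1) = 0.03604849; N(d2) = 0.03049932
C = S_0' * N(d1) - K * exp(-rT) * N(d2) = 9.08928781 * 0.03604849 - 10.6100 * 0.98314368 * 0.03049932 = 0.0095

Answer: Price = 0.0095


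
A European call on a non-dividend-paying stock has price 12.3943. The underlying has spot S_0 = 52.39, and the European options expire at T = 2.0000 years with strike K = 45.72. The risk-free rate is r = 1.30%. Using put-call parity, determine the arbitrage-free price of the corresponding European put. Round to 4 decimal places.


Answer: Put price = 4.5509

Derivation:
Put-call parity: C - P = S_0 * exp(-qT) - K * exp(-rT).
S_0 * exp(-qT) = 52.3900 * 1.00000000 = 52.39000000
K * exp(-rT) = 45.7200 * 0.97433509 = 44.54660030
P = C - S*exp(-qT) + K*exp(-rT)
P = 12.3943 - 52.39000000 + 44.54660030 = 4.5509


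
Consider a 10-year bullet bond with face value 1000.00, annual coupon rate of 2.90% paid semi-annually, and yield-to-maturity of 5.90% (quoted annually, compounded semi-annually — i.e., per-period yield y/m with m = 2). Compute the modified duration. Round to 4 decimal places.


Answer: Modified duration = 8.2941

Derivation:
Coupon per period c = face * coupon_rate / m = 14.500000
Periods per year m = 2; per-period yield y/m = 0.029500
Number of cashflows N = 20
Cashflows (t years, CF_t, discount factor 1/(1+y/m)^(m*t), PV):
  t = 0.5000: CF_t = 14.500000, DF = 0.971345, PV = 14.084507
  t = 1.0000: CF_t = 14.500000, DF = 0.943512, PV = 13.680920
  t = 1.5000: CF_t = 14.500000, DF = 0.916476, PV = 13.288897
  t = 2.0000: CF_t = 14.500000, DF = 0.890214, PV = 12.908108
  t = 2.5000: CF_t = 14.500000, DF = 0.864706, PV = 12.538230
  t = 3.0000: CF_t = 14.500000, DF = 0.839928, PV = 12.178951
  t = 3.5000: CF_t = 14.500000, DF = 0.815860, PV = 11.829967
  t = 4.0000: CF_t = 14.500000, DF = 0.792482, PV = 11.490983
  t = 4.5000: CF_t = 14.500000, DF = 0.769773, PV = 11.161713
  t = 5.0000: CF_t = 14.500000, DF = 0.747716, PV = 10.841877
  t = 5.5000: CF_t = 14.500000, DF = 0.726290, PV = 10.531207
  t = 6.0000: CF_t = 14.500000, DF = 0.705479, PV = 10.229438
  t = 6.5000: CF_t = 14.500000, DF = 0.685263, PV = 9.936317
  t = 7.0000: CF_t = 14.500000, DF = 0.665627, PV = 9.651595
  t = 7.5000: CF_t = 14.500000, DF = 0.646554, PV = 9.375032
  t = 8.0000: CF_t = 14.500000, DF = 0.628027, PV = 9.106393
  t = 8.5000: CF_t = 14.500000, DF = 0.610031, PV = 8.845452
  t = 9.0000: CF_t = 14.500000, DF = 0.592551, PV = 8.591988
  t = 9.5000: CF_t = 14.500000, DF = 0.575572, PV = 8.345788
  t = 10.0000: CF_t = 1014.500000, DF = 0.559079, PV = 567.185386
Price P = sum_t PV_t = 775.802751
First compute Macaulay numerator sum_t t * PV_t:
  t * PV_t at t = 0.5000: 7.042254
  t * PV_t at t = 1.0000: 13.680920
  t * PV_t at t = 1.5000: 19.933346
  t * PV_t at t = 2.0000: 25.816216
  t * PV_t at t = 2.5000: 31.345576
  t * PV_t at t = 3.0000: 36.536854
  t * PV_t at t = 3.5000: 41.404886
  t * PV_t at t = 4.0000: 45.963933
  t * PV_t at t = 4.5000: 50.227708
  t * PV_t at t = 5.0000: 54.209387
  t * PV_t at t = 5.5000: 57.921637
  t * PV_t at t = 6.0000: 61.376630
  t * PV_t at t = 6.5000: 64.586061
  t * PV_t at t = 7.0000: 67.561165
  t * PV_t at t = 7.5000: 70.312737
  t * PV_t at t = 8.0000: 72.851144
  t * PV_t at t = 8.5000: 75.186343
  t * PV_t at t = 9.0000: 77.327896
  t * PV_t at t = 9.5000: 79.284983
  t * PV_t at t = 10.0000: 5671.853859
Macaulay duration D = 6624.423535 / 775.802751 = 8.538799
Modified duration = D / (1 + y/m) = 8.538799 / (1 + 0.029500) = 8.294122


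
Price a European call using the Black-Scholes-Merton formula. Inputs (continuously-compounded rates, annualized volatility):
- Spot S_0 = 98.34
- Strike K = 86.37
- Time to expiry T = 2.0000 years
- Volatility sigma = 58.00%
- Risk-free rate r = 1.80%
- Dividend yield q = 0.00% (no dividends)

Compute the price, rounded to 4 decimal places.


d1 = (ln(S/K) + (r - q + 0.5*sigma^2) * T) / (sigma * sqrt(T)) = 0.61224532
d2 = d1 - sigma * sqrt(T) = -0.20799855
exp(-rT) = 0.96464029; exp(-qT) = 1.00000000
C = S_0 * exp(-qT) * N(d1) - K * exp(-rT) * N(d2)
N(d1) = 0.72981227; N(d2) = 0.41761505
C = 98.3400 * 1.00000000 * 0.72981227 - 86.3700 * 0.96464029 * 0.41761505 = 36.9757

Answer: Price = 36.9757


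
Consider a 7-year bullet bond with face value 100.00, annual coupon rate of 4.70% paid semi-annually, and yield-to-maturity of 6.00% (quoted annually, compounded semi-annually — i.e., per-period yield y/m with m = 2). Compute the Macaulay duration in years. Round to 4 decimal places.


Coupon per period c = face * coupon_rate / m = 2.350000
Periods per year m = 2; per-period yield y/m = 0.030000
Number of cashflows N = 14
Cashflows (t years, CF_t, discount factor 1/(1+y/m)^(m*t), PV):
  t = 0.5000: CF_t = 2.350000, DF = 0.970874, PV = 2.281553
  t = 1.0000: CF_t = 2.350000, DF = 0.942596, PV = 2.215100
  t = 1.5000: CF_t = 2.350000, DF = 0.915142, PV = 2.150583
  t = 2.0000: CF_t = 2.350000, DF = 0.888487, PV = 2.087945
  t = 2.5000: CF_t = 2.350000, DF = 0.862609, PV = 2.027131
  t = 3.0000: CF_t = 2.350000, DF = 0.837484, PV = 1.968088
  t = 3.5000: CF_t = 2.350000, DF = 0.813092, PV = 1.910765
  t = 4.0000: CF_t = 2.350000, DF = 0.789409, PV = 1.855112
  t = 4.5000: CF_t = 2.350000, DF = 0.766417, PV = 1.801079
  t = 5.0000: CF_t = 2.350000, DF = 0.744094, PV = 1.748621
  t = 5.5000: CF_t = 2.350000, DF = 0.722421, PV = 1.697690
  t = 6.0000: CF_t = 2.350000, DF = 0.701380, PV = 1.648243
  t = 6.5000: CF_t = 2.350000, DF = 0.680951, PV = 1.600236
  t = 7.0000: CF_t = 102.350000, DF = 0.661118, PV = 67.665407
Price P = sum_t PV_t = 92.657552
Macaulay numerator sum_t t * PV_t:
  t * PV_t at t = 0.5000: 1.140777
  t * PV_t at t = 1.0000: 2.215100
  t * PV_t at t = 1.5000: 3.225874
  t * PV_t at t = 2.0000: 4.175889
  t * PV_t at t = 2.5000: 5.067827
  t * PV_t at t = 3.0000: 5.904264
  t * PV_t at t = 3.5000: 6.687678
  t * PV_t at t = 4.0000: 7.420447
  t * PV_t at t = 4.5000: 8.104857
  t * PV_t at t = 5.0000: 8.743104
  t * PV_t at t = 5.5000: 9.337295
  t * PV_t at t = 6.0000: 9.889456
  t * PV_t at t = 6.5000: 10.401532
  t * PV_t at t = 7.0000: 473.657852
Macaulay duration D = (sum_t t * PV_t) / P = 555.971951 / 92.657552 = 6.000287

Answer: Macaulay duration = 6.0003 years


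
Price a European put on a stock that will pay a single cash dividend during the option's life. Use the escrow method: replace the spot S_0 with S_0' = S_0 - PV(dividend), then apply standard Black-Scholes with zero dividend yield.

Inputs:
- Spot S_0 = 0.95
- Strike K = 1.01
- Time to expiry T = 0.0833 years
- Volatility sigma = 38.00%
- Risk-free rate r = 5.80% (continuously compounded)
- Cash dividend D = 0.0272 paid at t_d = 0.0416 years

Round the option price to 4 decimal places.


PV(D) = D * exp(-r * t_d) = 0.0272 * 0.99759011 = 0.02713445
S_0' = S_0 - PV(D) = 0.9500 - 0.02713445 = 0.92286555
d1 = (ln(S_0'/K) + (r + sigma^2/2)*T) / (sigma*sqrt(T)) = -0.72374448
d2 = d1 - sigma*sqrt(T) = -0.83341909
exp(-rT) = 0.99518025
N(-d1) = 0.76538869; N(-d2) = 0.79769579
P = K * exp(-rT) * N(-d2) - S_0' * N(-d1) = 1.0100 * 0.99518025 * 0.79769579 - 0.92286555 * 0.76538869 = 0.0954

Answer: Price = 0.0954


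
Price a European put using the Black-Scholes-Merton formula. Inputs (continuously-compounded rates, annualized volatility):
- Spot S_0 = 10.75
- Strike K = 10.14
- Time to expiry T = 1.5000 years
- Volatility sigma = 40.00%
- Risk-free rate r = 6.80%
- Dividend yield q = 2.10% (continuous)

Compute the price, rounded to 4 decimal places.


d1 = (ln(S/K) + (r - q + 0.5*sigma^2) * T) / (sigma * sqrt(T)) = 0.50810124
d2 = d1 - sigma * sqrt(T) = 0.01820329
exp(-rT) = 0.90302955; exp(-qT) = 0.96899096
P = K * exp(-rT) * N(-d2) - S_0 * exp(-qT) * N(-d1)
N(-d1) = 0.30569117; N(-d2) = 0.49273834
P = 10.1400 * 0.90302955 * 0.49273834 - 10.7500 * 0.96899096 * 0.30569117 = 1.3276

Answer: Price = 1.3276


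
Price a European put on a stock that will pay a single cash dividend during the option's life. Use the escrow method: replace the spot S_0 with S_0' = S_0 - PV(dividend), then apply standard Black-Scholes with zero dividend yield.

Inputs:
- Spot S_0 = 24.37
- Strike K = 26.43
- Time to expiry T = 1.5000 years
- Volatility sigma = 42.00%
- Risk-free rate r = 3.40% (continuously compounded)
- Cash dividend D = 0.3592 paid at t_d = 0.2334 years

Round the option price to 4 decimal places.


Answer: Price = 5.5556

Derivation:
PV(D) = D * exp(-r * t_d) = 0.3592 * 0.99209580 = 0.35636081
S_0' = S_0 - PV(D) = 24.3700 - 0.35636081 = 24.01363919
d1 = (ln(S_0'/K) + (r + sigma^2/2)*T) / (sigma*sqrt(T)) = 0.16995229
d2 = d1 - sigma*sqrt(T) = -0.34444056
exp(-rT) = 0.95027867
N(-d1) = 0.43252383; N(-d2) = 0.63474251
P = K * exp(-rT) * N(-d2) - S_0' * N(-d1) = 26.4300 * 0.95027867 * 0.63474251 - 24.01363919 * 0.43252383 = 5.5556


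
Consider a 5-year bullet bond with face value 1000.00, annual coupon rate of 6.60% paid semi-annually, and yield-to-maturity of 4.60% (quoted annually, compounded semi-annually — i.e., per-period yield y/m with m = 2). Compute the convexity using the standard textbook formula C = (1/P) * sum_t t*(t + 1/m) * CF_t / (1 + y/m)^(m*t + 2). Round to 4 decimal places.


Answer: Convexity = 21.9069

Derivation:
Coupon per period c = face * coupon_rate / m = 33.000000
Periods per year m = 2; per-period yield y/m = 0.023000
Number of cashflows N = 10
Cashflows (t years, CF_t, discount factor 1/(1+y/m)^(m*t), PV):
  t = 0.5000: CF_t = 33.000000, DF = 0.977517, PV = 32.258065
  t = 1.0000: CF_t = 33.000000, DF = 0.955540, PV = 31.532810
  t = 1.5000: CF_t = 33.000000, DF = 0.934056, PV = 30.823861
  t = 2.0000: CF_t = 33.000000, DF = 0.913056, PV = 30.130851
  t = 2.5000: CF_t = 33.000000, DF = 0.892528, PV = 29.453423
  t = 3.0000: CF_t = 33.000000, DF = 0.872461, PV = 28.791225
  t = 3.5000: CF_t = 33.000000, DF = 0.852846, PV = 28.143915
  t = 4.0000: CF_t = 33.000000, DF = 0.833671, PV = 27.511158
  t = 4.5000: CF_t = 33.000000, DF = 0.814928, PV = 26.892628
  t = 5.0000: CF_t = 1033.000000, DF = 0.796606, PV = 822.894168
Price P = sum_t PV_t = 1088.432102
Convexity numerator sum_t t*(t + 1/m) * CF_t / (1+y/m)^(m*t + 2):
  t = 0.5000: term = 15.411931
  t = 1.0000: term = 45.196277
  t = 1.5000: term = 88.360268
  t = 2.0000: term = 143.956123
  t = 2.5000: term = 211.079359
  t = 3.0000: term = 288.867158
  t = 3.5000: term = 376.496785
  t = 4.0000: term = 473.184062
  t = 4.5000: term = 578.181894
  t = 5.0000: term = 21623.471131
Convexity = (1/P) * sum = 23844.204988 / 1088.432102 = 21.906929


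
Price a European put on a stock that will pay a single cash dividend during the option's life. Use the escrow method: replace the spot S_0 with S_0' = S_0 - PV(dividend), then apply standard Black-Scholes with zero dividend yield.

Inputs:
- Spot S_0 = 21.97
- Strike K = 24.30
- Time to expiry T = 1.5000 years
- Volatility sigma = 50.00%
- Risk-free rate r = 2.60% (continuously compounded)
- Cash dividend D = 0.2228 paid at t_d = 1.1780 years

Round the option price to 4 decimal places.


Answer: Price = 6.2713

Derivation:
PV(D) = D * exp(-r * t_d) = 0.2228 * 0.96983629 = 0.21607952
S_0' = S_0 - PV(D) = 21.9700 - 0.21607952 = 21.75392048
d1 = (ln(S_0'/K) + (r + sigma^2/2)*T) / (sigma*sqrt(T)) = 0.18912942
d2 = d1 - sigma*sqrt(T) = -0.42324302
exp(-rT) = 0.96175071
N(-d1) = 0.42499569; N(-d2) = 0.66394102
P = K * exp(-rT) * N(-d2) - S_0' * N(-d1) = 24.3000 * 0.96175071 * 0.66394102 - 21.75392048 * 0.42499569 = 6.2713


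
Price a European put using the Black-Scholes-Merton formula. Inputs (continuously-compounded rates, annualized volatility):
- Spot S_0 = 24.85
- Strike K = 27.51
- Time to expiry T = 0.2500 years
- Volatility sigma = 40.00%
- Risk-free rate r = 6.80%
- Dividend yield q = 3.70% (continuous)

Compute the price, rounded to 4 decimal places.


d1 = (ln(S/K) + (r - q + 0.5*sigma^2) * T) / (sigma * sqrt(T)) = -0.36970911
d2 = d1 - sigma * sqrt(T) = -0.56970911
exp(-rT) = 0.98314368; exp(-qT) = 0.99079265
P = K * exp(-rT) * N(-d2) - S_0 * exp(-qT) * N(-d1)
N(-d1) = 0.64420038; N(-d2) = 0.71556250
P = 27.5100 * 0.98314368 * 0.71556250 - 24.8500 * 0.99079265 * 0.64420038 = 3.4923

Answer: Price = 3.4923


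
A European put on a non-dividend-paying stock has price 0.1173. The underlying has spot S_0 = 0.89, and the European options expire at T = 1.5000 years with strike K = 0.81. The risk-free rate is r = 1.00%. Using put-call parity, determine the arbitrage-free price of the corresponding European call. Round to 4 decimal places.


Answer: Call price = 0.2094

Derivation:
Put-call parity: C - P = S_0 * exp(-qT) - K * exp(-rT).
S_0 * exp(-qT) = 0.8900 * 1.00000000 = 0.89000000
K * exp(-rT) = 0.8100 * 0.98511194 = 0.79794067
C = P + S*exp(-qT) - K*exp(-rT)
C = 0.1173 + 0.89000000 - 0.79794067 = 0.2094


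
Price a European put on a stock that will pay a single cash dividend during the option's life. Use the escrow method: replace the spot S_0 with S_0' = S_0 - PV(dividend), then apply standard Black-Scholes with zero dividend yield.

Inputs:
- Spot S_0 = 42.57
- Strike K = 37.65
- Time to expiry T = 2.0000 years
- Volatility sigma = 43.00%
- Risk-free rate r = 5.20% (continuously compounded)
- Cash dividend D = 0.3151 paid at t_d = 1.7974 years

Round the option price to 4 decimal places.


Answer: Price = 5.4972

Derivation:
PV(D) = D * exp(-r * t_d) = 0.3151 * 0.91077008 = 0.28698365
S_0' = S_0 - PV(D) = 42.5700 - 0.28698365 = 42.28301635
d1 = (ln(S_0'/K) + (r + sigma^2/2)*T) / (sigma*sqrt(T)) = 0.66591789
d2 = d1 - sigma*sqrt(T) = 0.05780606
exp(-rT) = 0.90122530
N(-d1) = 0.25273179; N(-d2) = 0.47695156
P = K * exp(-rT) * N(-d2) - S_0' * N(-d1) = 37.6500 * 0.90122530 * 0.47695156 - 42.28301635 * 0.25273179 = 5.4972


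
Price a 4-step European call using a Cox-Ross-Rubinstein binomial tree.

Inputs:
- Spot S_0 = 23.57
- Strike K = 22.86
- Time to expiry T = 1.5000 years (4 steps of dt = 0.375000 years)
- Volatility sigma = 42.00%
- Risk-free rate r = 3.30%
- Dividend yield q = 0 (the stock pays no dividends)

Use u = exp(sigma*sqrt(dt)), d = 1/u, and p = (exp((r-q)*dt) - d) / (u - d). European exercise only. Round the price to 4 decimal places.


Answer: Price = V(0,0) = 5.4000

Derivation:
dt = T/N = 0.375000
u = exp(sigma*sqrt(dt)) = 1.293299; d = 1/u = 0.773216
p = (exp((r-q)*dt) - d) / (u - d) = 0.459995
Discount per step: exp(-r*dt) = 0.987701
Stock lattice S(k, i) with i counting down-moves:
  k=0: S(0,0) = 23.5700
  k=1: S(1,0) = 30.4831; S(1,1) = 18.2247
  k=2: S(2,0) = 39.4237; S(2,1) = 23.5700; S(2,2) = 14.0916
  k=3: S(3,0) = 50.9867; S(3,1) = 30.4831; S(3,2) = 18.2247; S(3,3) = 10.8959
  k=4: S(4,0) = 65.9410; S(4,1) = 39.4237; S(4,2) = 23.5700; S(4,3) = 14.0916; S(4,4) = 8.4249
Terminal payoffs V(N, i) = max(S_T - K, 0):
  V(4,0) = 43.081000; V(4,1) = 16.563716; V(4,2) = 0.710000; V(4,3) = 0.000000; V(4,4) = 0.000000
Backward induction: V(k, i) = exp(-r*dt) * [p * V(k+1, i) + (1-p) * V(k+1, i+1)].
  V(3,0) = exp(-r*dt) * [p*43.081000 + (1-p)*16.563716] = 28.407807
  V(3,1) = exp(-r*dt) * [p*16.563716 + (1-p)*0.710000] = 7.904210
  V(3,2) = exp(-r*dt) * [p*0.710000 + (1-p)*0.000000] = 0.322580
  V(3,3) = exp(-r*dt) * [p*0.000000 + (1-p)*0.000000] = 0.000000
  V(2,0) = exp(-r*dt) * [p*28.407807 + (1-p)*7.904210] = 17.122557
  V(2,1) = exp(-r*dt) * [p*7.904210 + (1-p)*0.322580] = 3.763233
  V(2,2) = exp(-r*dt) * [p*0.322580 + (1-p)*0.000000] = 0.146560
  V(1,0) = exp(-r*dt) * [p*17.122557 + (1-p)*3.763233] = 9.786596
  V(1,1) = exp(-r*dt) * [p*3.763233 + (1-p)*0.146560] = 1.787949
  V(0,0) = exp(-r*dt) * [p*9.786596 + (1-p)*1.787949] = 5.400047
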